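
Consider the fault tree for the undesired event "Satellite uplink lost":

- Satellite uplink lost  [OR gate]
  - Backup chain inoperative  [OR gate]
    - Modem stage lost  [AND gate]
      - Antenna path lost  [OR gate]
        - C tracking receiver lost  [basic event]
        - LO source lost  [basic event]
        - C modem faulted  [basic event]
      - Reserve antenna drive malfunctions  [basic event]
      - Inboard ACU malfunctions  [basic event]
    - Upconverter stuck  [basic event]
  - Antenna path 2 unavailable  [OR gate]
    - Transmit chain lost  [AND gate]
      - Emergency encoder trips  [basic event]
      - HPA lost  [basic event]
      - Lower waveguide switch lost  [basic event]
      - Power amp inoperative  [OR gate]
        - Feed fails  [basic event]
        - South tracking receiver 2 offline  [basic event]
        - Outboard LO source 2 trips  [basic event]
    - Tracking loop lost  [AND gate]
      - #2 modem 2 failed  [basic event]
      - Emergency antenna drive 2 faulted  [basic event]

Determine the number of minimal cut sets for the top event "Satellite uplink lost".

8

Antenna path lost [OR]: union of children's cut sets → 3 cut set(s).
Modem stage lost [AND]: one cut set from each child combined → 3 × 1 × 1 = 3 cut set(s).
Backup chain inoperative [OR]: union of children's cut sets → 4 cut set(s).
Power amp inoperative [OR]: union of children's cut sets → 3 cut set(s).
Transmit chain lost [AND]: one cut set from each child combined → 1 × 1 × 1 × 3 = 3 cut set(s).
Tracking loop lost [AND]: one cut set from each child combined → 1 × 1 = 1 cut set(s).
Antenna path 2 unavailable [OR]: union of children's cut sets → 4 cut set(s).
Satellite uplink lost [OR]: union of children's cut sets → 8 cut set(s).
Minimal cut sets: {C tracking receiver lost, Inboard ACU malfunctions, Reserve antenna drive malfunctions}; {Inboard ACU malfunctions, LO source lost, Reserve antenna drive malfunctions}; {C modem faulted, Inboard ACU malfunctions, Reserve antenna drive malfunctions}; {Upconverter stuck}; {Emergency encoder trips, Feed fails, HPA lost, Lower waveguide switch lost}; {Emergency encoder trips, HPA lost, Lower waveguide switch lost, South tracking receiver 2 offline}; {Emergency encoder trips, HPA lost, Lower waveguide switch lost, Outboard LO source 2 trips}; {#2 modem 2 failed, Emergency antenna drive 2 faulted}.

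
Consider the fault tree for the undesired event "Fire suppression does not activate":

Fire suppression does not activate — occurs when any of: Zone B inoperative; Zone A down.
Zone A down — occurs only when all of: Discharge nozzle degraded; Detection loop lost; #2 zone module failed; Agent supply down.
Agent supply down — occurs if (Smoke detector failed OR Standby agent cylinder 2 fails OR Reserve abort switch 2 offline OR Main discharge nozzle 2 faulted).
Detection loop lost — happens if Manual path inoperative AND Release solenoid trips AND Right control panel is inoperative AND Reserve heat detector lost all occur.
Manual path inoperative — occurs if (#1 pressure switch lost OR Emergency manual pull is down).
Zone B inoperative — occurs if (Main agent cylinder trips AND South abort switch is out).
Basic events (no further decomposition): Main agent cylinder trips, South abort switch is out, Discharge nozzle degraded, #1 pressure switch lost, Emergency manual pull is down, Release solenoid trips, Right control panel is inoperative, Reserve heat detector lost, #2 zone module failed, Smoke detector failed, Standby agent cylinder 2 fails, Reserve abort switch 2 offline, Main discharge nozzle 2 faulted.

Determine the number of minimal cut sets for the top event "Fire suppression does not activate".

Zone B inoperative [AND]: one cut set from each child combined → 1 × 1 = 1 cut set(s).
Manual path inoperative [OR]: union of children's cut sets → 2 cut set(s).
Detection loop lost [AND]: one cut set from each child combined → 2 × 1 × 1 × 1 = 2 cut set(s).
Agent supply down [OR]: union of children's cut sets → 4 cut set(s).
Zone A down [AND]: one cut set from each child combined → 1 × 2 × 1 × 4 = 8 cut set(s).
Fire suppression does not activate [OR]: union of children's cut sets → 9 cut set(s).
Minimal cut sets: {Main agent cylinder trips, South abort switch is out}; {#1 pressure switch lost, #2 zone module failed, Discharge nozzle degraded, Release solenoid trips, Reserve heat detector lost, Right control panel is inoperative, Smoke detector failed}; {#1 pressure switch lost, #2 zone module failed, Discharge nozzle degraded, Release solenoid trips, Reserve heat detector lost, Right control panel is inoperative, Standby agent cylinder 2 fails}; {#1 pressure switch lost, #2 zone module failed, Discharge nozzle degraded, Release solenoid trips, Reserve abort switch 2 offline, Reserve heat detector lost, Right control panel is inoperative}; {#1 pressure switch lost, #2 zone module failed, Discharge nozzle degraded, Main discharge nozzle 2 faulted, Release solenoid trips, Reserve heat detector lost, Right control panel is inoperative}; {#2 zone module failed, Discharge nozzle degraded, Emergency manual pull is down, Release solenoid trips, Reserve heat detector lost, Right control panel is inoperative, Smoke detector failed}; {#2 zone module failed, Discharge nozzle degraded, Emergency manual pull is down, Release solenoid trips, Reserve heat detector lost, Right control panel is inoperative, Standby agent cylinder 2 fails}; {#2 zone module failed, Discharge nozzle degraded, Emergency manual pull is down, Release solenoid trips, Reserve abort switch 2 offline, Reserve heat detector lost, Right control panel is inoperative}; {#2 zone module failed, Discharge nozzle degraded, Emergency manual pull is down, Main discharge nozzle 2 faulted, Release solenoid trips, Reserve heat detector lost, Right control panel is inoperative}.

9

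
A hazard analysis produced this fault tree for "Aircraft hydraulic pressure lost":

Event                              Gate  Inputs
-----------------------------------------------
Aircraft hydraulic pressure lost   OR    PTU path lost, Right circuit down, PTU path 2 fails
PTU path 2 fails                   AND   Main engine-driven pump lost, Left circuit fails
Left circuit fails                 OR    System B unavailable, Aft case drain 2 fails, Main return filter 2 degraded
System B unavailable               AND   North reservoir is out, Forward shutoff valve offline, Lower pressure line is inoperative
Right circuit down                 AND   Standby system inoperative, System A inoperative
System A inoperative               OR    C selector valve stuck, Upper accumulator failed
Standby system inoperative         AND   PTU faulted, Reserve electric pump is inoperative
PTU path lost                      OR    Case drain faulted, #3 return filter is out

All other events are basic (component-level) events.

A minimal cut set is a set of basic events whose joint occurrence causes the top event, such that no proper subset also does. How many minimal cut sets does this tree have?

7

PTU path lost [OR]: union of children's cut sets → 2 cut set(s).
Standby system inoperative [AND]: one cut set from each child combined → 1 × 1 = 1 cut set(s).
System A inoperative [OR]: union of children's cut sets → 2 cut set(s).
Right circuit down [AND]: one cut set from each child combined → 1 × 2 = 2 cut set(s).
System B unavailable [AND]: one cut set from each child combined → 1 × 1 × 1 = 1 cut set(s).
Left circuit fails [OR]: union of children's cut sets → 3 cut set(s).
PTU path 2 fails [AND]: one cut set from each child combined → 1 × 3 = 3 cut set(s).
Aircraft hydraulic pressure lost [OR]: union of children's cut sets → 7 cut set(s).
Minimal cut sets: {Case drain faulted}; {#3 return filter is out}; {C selector valve stuck, PTU faulted, Reserve electric pump is inoperative}; {PTU faulted, Reserve electric pump is inoperative, Upper accumulator failed}; {Forward shutoff valve offline, Lower pressure line is inoperative, Main engine-driven pump lost, North reservoir is out}; {Aft case drain 2 fails, Main engine-driven pump lost}; {Main engine-driven pump lost, Main return filter 2 degraded}.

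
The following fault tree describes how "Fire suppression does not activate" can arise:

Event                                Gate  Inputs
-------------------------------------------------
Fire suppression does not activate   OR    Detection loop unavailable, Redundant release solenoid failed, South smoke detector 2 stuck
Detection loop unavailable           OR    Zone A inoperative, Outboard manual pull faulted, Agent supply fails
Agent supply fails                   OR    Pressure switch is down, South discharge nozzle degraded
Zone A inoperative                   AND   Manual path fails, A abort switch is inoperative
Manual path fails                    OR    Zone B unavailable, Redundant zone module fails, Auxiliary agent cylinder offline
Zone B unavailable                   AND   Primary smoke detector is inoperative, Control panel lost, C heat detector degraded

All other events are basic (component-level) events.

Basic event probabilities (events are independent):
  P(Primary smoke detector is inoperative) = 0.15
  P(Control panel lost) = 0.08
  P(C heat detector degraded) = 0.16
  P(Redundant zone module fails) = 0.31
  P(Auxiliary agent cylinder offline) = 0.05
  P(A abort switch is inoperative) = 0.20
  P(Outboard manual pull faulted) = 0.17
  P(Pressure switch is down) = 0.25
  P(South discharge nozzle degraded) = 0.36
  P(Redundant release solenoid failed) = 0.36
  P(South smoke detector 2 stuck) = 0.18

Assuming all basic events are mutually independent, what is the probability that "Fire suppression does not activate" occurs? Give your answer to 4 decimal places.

P(Zone B unavailable) [AND] = 0.15 × 0.08 × 0.16 = 0.001920
P(Manual path fails) [OR] = 1 − (1−0.001920) × (1−0.31) × (1−0.05) = 0.345759
P(Zone A inoperative) [AND] = 0.345759 × 0.20 = 0.069152
P(Agent supply fails) [OR] = 1 − (1−0.25) × (1−0.36) = 0.520000
P(Detection loop unavailable) [OR] = 1 − (1−0.069152) × (1−0.17) × (1−0.520000) = 0.629150
P(Fire suppression does not activate) [OR] = 1 − (1−0.629150) × (1−0.36) × (1−0.18) = 0.805378
Rounded to 4 decimal places: P(Fire suppression does not activate) ≈ 0.8054.

0.8054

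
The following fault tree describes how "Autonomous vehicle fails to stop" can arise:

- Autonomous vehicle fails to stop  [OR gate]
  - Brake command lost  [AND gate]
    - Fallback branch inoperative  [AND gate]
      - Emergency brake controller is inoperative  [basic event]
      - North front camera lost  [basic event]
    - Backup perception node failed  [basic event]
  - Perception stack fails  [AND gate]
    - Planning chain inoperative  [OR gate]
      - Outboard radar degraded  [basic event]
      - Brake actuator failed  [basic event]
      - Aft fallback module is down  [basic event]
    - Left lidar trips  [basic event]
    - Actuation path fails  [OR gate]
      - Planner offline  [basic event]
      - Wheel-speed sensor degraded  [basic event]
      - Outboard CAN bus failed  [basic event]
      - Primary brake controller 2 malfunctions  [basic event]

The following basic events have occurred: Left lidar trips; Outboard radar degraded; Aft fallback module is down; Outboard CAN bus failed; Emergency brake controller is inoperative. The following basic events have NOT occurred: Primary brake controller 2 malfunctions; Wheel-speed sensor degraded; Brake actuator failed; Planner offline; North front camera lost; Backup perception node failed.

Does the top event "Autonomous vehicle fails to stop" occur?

Fallback branch inoperative [AND]: Emergency brake controller is inoperative=occurs, North front camera lost=not → not all inputs occur → does not occur.
Brake command lost [AND]: Fallback branch inoperative=not, Backup perception node failed=not → not all inputs occur → does not occur.
Planning chain inoperative [OR]: Outboard radar degraded=occurs, Brake actuator failed=not, Aft fallback module is down=occurs → at least one input occurs → occurs.
Actuation path fails [OR]: Planner offline=not, Wheel-speed sensor degraded=not, Outboard CAN bus failed=occurs, Primary brake controller 2 malfunctions=not → at least one input occurs → occurs.
Perception stack fails [AND]: Planning chain inoperative=occurs, Left lidar trips=occurs, Actuation path fails=occurs → all inputs occur → occurs.
Autonomous vehicle fails to stop [OR]: Brake command lost=not, Perception stack fails=occurs → at least one input occurs → occurs.

Yes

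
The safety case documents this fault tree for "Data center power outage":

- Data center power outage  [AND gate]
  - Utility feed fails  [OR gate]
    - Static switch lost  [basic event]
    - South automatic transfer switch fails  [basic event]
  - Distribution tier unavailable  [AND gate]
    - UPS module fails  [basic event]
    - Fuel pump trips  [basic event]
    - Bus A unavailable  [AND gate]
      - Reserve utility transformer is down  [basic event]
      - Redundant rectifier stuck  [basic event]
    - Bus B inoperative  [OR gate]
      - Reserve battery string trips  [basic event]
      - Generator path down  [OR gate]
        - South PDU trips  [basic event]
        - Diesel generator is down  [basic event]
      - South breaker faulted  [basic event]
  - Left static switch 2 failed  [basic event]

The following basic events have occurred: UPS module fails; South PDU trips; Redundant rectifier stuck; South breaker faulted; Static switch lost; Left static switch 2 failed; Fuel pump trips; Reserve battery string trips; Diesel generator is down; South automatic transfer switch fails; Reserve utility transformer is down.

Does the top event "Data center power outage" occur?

Yes

Utility feed fails [OR]: Static switch lost=occurs, South automatic transfer switch fails=occurs → at least one input occurs → occurs.
Bus A unavailable [AND]: Reserve utility transformer is down=occurs, Redundant rectifier stuck=occurs → all inputs occur → occurs.
Generator path down [OR]: South PDU trips=occurs, Diesel generator is down=occurs → at least one input occurs → occurs.
Bus B inoperative [OR]: Reserve battery string trips=occurs, Generator path down=occurs, South breaker faulted=occurs → at least one input occurs → occurs.
Distribution tier unavailable [AND]: UPS module fails=occurs, Fuel pump trips=occurs, Bus A unavailable=occurs, Bus B inoperative=occurs → all inputs occur → occurs.
Data center power outage [AND]: Utility feed fails=occurs, Distribution tier unavailable=occurs, Left static switch 2 failed=occurs → all inputs occur → occurs.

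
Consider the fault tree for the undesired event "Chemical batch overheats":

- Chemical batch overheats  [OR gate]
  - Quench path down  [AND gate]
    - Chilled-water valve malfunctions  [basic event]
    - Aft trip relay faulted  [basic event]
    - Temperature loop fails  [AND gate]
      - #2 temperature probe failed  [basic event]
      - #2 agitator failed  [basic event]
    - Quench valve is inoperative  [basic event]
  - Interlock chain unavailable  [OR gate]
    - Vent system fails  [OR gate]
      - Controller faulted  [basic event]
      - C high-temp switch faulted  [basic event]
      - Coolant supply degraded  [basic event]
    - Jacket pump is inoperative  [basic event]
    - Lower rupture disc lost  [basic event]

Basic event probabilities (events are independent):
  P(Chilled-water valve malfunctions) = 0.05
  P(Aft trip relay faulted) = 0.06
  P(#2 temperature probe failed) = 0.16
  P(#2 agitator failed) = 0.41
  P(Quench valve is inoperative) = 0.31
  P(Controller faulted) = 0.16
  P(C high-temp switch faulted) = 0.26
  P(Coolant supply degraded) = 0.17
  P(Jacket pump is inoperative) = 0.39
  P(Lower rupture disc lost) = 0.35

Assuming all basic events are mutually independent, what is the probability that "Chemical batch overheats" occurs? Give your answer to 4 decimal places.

P(Temperature loop fails) [AND] = 0.16 × 0.41 = 0.065600
P(Quench path down) [AND] = 0.05 × 0.06 × 0.065600 × 0.31 = 0.000061
P(Vent system fails) [OR] = 1 − (1−0.16) × (1−0.26) × (1−0.17) = 0.484072
P(Interlock chain unavailable) [OR] = 1 − (1−0.484072) × (1−0.39) × (1−0.35) = 0.795435
P(Chemical batch overheats) [OR] = 1 − (1−0.000061) × (1−0.795435) = 0.795447
Rounded to 4 decimal places: P(Chemical batch overheats) ≈ 0.7954.

0.7954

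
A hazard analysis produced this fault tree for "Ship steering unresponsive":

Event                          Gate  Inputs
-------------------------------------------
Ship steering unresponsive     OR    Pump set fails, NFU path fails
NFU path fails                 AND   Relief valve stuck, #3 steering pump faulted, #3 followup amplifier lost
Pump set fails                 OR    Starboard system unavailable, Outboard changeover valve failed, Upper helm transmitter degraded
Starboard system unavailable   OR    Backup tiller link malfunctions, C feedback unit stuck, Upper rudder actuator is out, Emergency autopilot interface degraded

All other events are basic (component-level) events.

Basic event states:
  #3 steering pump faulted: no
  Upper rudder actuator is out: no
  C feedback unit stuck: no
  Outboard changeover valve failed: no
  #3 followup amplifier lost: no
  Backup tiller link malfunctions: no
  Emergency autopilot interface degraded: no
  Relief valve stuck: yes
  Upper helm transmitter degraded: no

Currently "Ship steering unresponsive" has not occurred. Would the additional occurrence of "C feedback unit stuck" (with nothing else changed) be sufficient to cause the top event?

Counterfactual: set "C feedback unit stuck" to occurred.
Starboard system unavailable [OR]: Backup tiller link malfunctions=not, C feedback unit stuck=occurs, Upper rudder actuator is out=not, Emergency autopilot interface degraded=not → at least one input occurs → occurs.
Pump set fails [OR]: Starboard system unavailable=occurs, Outboard changeover valve failed=not, Upper helm transmitter degraded=not → at least one input occurs → occurs.
NFU path fails [AND]: Relief valve stuck=occurs, #3 steering pump faulted=not, #3 followup amplifier lost=not → not all inputs occur → does not occur.
Ship steering unresponsive [OR]: Pump set fails=occurs, NFU path fails=not → at least one input occurs → occurs.

Yes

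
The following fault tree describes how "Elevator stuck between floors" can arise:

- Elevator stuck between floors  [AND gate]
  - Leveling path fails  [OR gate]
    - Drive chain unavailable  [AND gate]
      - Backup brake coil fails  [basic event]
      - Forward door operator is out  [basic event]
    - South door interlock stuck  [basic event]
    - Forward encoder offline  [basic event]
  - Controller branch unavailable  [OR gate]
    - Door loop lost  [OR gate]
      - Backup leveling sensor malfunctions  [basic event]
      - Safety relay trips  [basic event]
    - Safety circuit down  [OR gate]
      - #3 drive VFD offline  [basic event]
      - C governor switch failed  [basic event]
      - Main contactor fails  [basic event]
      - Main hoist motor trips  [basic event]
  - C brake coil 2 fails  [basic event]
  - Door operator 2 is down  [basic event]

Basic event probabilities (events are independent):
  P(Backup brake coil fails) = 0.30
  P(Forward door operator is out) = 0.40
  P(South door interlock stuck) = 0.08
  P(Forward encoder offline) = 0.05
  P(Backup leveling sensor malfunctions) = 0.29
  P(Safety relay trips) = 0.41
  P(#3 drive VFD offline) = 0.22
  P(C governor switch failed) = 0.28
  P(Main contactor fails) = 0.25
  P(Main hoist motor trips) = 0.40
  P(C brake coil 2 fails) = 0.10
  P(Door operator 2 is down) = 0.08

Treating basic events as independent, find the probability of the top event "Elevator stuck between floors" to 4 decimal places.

0.0017

P(Drive chain unavailable) [AND] = 0.30 × 0.40 = 0.120000
P(Leveling path fails) [OR] = 1 − (1−0.120000) × (1−0.08) × (1−0.05) = 0.230880
P(Door loop lost) [OR] = 1 − (1−0.29) × (1−0.41) = 0.581100
P(Safety circuit down) [OR] = 1 − (1−0.22) × (1−0.28) × (1−0.25) × (1−0.40) = 0.747280
P(Controller branch unavailable) [OR] = 1 − (1−0.581100) × (1−0.747280) = 0.894136
P(Elevator stuck between floors) [AND] = 0.230880 × 0.894136 × 0.10 × 0.08 = 0.001652
Rounded to 4 decimal places: P(Elevator stuck between floors) ≈ 0.0017.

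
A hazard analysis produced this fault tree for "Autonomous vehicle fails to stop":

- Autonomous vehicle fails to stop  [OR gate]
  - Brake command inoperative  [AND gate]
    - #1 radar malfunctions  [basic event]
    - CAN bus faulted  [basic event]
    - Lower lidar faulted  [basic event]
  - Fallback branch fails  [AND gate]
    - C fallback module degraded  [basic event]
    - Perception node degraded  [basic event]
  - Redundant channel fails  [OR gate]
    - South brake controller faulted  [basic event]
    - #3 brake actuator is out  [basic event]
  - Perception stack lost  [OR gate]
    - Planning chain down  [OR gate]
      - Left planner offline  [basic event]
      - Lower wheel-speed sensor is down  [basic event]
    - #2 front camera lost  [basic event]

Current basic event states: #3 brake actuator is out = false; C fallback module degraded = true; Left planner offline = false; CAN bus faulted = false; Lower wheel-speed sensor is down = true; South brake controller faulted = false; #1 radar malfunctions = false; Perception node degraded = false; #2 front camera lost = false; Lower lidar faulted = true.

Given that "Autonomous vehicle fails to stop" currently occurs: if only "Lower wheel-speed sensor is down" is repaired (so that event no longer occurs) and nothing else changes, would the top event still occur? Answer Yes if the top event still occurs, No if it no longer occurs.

No

Counterfactual: set "Lower wheel-speed sensor is down" to not occurred.
Brake command inoperative [AND]: #1 radar malfunctions=not, CAN bus faulted=not, Lower lidar faulted=occurs → not all inputs occur → does not occur.
Fallback branch fails [AND]: C fallback module degraded=occurs, Perception node degraded=not → not all inputs occur → does not occur.
Redundant channel fails [OR]: South brake controller faulted=not, #3 brake actuator is out=not → no input occurs → does not occur.
Planning chain down [OR]: Left planner offline=not, Lower wheel-speed sensor is down=not → no input occurs → does not occur.
Perception stack lost [OR]: Planning chain down=not, #2 front camera lost=not → no input occurs → does not occur.
Autonomous vehicle fails to stop [OR]: Brake command inoperative=not, Fallback branch fails=not, Redundant channel fails=not, Perception stack lost=not → no input occurs → does not occur.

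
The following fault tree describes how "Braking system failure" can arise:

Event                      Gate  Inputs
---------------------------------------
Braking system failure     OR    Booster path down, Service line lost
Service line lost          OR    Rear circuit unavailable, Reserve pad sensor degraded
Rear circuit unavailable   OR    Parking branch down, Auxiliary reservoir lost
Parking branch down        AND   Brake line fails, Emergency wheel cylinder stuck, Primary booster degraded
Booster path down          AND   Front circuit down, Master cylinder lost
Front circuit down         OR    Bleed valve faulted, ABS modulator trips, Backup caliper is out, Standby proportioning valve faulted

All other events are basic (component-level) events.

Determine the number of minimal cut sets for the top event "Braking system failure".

Front circuit down [OR]: union of children's cut sets → 4 cut set(s).
Booster path down [AND]: one cut set from each child combined → 4 × 1 = 4 cut set(s).
Parking branch down [AND]: one cut set from each child combined → 1 × 1 × 1 = 1 cut set(s).
Rear circuit unavailable [OR]: union of children's cut sets → 2 cut set(s).
Service line lost [OR]: union of children's cut sets → 3 cut set(s).
Braking system failure [OR]: union of children's cut sets → 7 cut set(s).
Minimal cut sets: {Bleed valve faulted, Master cylinder lost}; {ABS modulator trips, Master cylinder lost}; {Backup caliper is out, Master cylinder lost}; {Master cylinder lost, Standby proportioning valve faulted}; {Brake line fails, Emergency wheel cylinder stuck, Primary booster degraded}; {Auxiliary reservoir lost}; {Reserve pad sensor degraded}.

7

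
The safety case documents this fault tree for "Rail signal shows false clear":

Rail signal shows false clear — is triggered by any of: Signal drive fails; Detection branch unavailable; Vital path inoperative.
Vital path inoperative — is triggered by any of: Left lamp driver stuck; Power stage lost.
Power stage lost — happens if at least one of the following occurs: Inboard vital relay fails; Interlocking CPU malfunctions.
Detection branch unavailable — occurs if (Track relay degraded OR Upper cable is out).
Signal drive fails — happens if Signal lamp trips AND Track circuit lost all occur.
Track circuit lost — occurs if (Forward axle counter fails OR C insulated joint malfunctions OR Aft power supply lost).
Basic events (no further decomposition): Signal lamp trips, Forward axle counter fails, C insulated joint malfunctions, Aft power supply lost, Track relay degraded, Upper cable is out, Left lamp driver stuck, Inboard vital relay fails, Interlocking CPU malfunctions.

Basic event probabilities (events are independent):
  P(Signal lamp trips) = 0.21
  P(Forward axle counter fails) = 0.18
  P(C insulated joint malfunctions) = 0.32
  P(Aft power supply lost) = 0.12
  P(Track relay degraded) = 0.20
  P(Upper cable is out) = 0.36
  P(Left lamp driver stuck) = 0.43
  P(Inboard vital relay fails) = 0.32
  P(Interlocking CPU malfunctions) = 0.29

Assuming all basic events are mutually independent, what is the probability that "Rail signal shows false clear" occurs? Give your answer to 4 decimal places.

P(Track circuit lost) [OR] = 1 − (1−0.18) × (1−0.32) × (1−0.12) = 0.509312
P(Signal drive fails) [AND] = 0.21 × 0.509312 = 0.106956
P(Detection branch unavailable) [OR] = 1 − (1−0.20) × (1−0.36) = 0.488000
P(Power stage lost) [OR] = 1 − (1−0.32) × (1−0.29) = 0.517200
P(Vital path inoperative) [OR] = 1 − (1−0.43) × (1−0.517200) = 0.724804
P(Rail signal shows false clear) [OR] = 1 − (1−0.106956) × (1−0.488000) × (1−0.724804) = 0.874170
Rounded to 4 decimal places: P(Rail signal shows false clear) ≈ 0.8742.

0.8742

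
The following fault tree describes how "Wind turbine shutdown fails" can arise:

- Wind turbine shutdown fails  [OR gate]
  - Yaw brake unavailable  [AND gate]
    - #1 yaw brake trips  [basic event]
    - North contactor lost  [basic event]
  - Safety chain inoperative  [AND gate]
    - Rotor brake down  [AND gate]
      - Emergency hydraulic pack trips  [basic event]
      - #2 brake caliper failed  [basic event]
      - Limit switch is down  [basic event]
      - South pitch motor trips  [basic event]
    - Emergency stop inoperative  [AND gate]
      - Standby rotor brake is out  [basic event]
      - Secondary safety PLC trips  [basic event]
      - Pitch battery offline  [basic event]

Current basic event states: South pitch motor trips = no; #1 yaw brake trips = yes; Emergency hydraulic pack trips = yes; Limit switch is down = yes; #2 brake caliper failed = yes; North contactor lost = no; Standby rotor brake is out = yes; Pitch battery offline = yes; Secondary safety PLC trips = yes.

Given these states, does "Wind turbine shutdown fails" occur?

Yaw brake unavailable [AND]: #1 yaw brake trips=occurs, North contactor lost=not → not all inputs occur → does not occur.
Rotor brake down [AND]: Emergency hydraulic pack trips=occurs, #2 brake caliper failed=occurs, Limit switch is down=occurs, South pitch motor trips=not → not all inputs occur → does not occur.
Emergency stop inoperative [AND]: Standby rotor brake is out=occurs, Secondary safety PLC trips=occurs, Pitch battery offline=occurs → all inputs occur → occurs.
Safety chain inoperative [AND]: Rotor brake down=not, Emergency stop inoperative=occurs → not all inputs occur → does not occur.
Wind turbine shutdown fails [OR]: Yaw brake unavailable=not, Safety chain inoperative=not → no input occurs → does not occur.

No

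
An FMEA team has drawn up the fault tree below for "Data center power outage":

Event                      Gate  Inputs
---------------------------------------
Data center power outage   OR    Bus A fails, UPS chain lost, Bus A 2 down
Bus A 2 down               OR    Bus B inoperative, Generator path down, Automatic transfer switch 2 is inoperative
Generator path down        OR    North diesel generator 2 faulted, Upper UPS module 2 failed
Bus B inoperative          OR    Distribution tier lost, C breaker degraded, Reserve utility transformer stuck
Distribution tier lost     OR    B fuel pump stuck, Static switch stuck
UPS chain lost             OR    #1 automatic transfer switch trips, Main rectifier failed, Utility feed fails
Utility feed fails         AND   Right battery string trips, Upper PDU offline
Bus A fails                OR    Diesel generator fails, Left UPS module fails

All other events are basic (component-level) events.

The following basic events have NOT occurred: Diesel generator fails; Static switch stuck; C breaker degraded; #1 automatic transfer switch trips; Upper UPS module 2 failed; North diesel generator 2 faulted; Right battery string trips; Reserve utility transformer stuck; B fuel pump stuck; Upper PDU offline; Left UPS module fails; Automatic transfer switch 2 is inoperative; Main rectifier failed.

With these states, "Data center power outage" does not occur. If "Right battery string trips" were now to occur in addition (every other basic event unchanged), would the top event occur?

Counterfactual: set "Right battery string trips" to occurred.
Bus A fails [OR]: Diesel generator fails=not, Left UPS module fails=not → no input occurs → does not occur.
Utility feed fails [AND]: Right battery string trips=occurs, Upper PDU offline=not → not all inputs occur → does not occur.
UPS chain lost [OR]: #1 automatic transfer switch trips=not, Main rectifier failed=not, Utility feed fails=not → no input occurs → does not occur.
Distribution tier lost [OR]: B fuel pump stuck=not, Static switch stuck=not → no input occurs → does not occur.
Bus B inoperative [OR]: Distribution tier lost=not, C breaker degraded=not, Reserve utility transformer stuck=not → no input occurs → does not occur.
Generator path down [OR]: North diesel generator 2 faulted=not, Upper UPS module 2 failed=not → no input occurs → does not occur.
Bus A 2 down [OR]: Bus B inoperative=not, Generator path down=not, Automatic transfer switch 2 is inoperative=not → no input occurs → does not occur.
Data center power outage [OR]: Bus A fails=not, UPS chain lost=not, Bus A 2 down=not → no input occurs → does not occur.

No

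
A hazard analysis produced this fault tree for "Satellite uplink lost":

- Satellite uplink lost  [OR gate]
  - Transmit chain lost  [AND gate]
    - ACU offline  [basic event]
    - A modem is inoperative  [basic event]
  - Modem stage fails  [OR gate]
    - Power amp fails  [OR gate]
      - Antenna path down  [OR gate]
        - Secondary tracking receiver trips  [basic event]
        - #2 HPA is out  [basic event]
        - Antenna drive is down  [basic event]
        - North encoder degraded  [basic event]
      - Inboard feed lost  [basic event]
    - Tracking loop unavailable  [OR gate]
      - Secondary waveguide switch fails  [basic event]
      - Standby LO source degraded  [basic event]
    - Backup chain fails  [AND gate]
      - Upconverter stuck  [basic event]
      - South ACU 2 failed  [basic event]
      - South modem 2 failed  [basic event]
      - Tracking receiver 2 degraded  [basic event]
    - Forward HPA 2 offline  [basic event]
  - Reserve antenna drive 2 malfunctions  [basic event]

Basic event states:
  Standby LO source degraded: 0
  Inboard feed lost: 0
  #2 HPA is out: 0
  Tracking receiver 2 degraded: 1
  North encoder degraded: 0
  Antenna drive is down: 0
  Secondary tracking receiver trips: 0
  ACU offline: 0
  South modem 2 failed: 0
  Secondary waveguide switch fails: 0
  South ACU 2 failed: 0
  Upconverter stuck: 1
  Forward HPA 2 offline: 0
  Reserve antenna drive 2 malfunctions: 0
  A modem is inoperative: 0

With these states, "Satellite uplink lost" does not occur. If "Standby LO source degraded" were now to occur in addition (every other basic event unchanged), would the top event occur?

Counterfactual: set "Standby LO source degraded" to occurred.
Transmit chain lost [AND]: ACU offline=not, A modem is inoperative=not → not all inputs occur → does not occur.
Antenna path down [OR]: Secondary tracking receiver trips=not, #2 HPA is out=not, Antenna drive is down=not, North encoder degraded=not → no input occurs → does not occur.
Power amp fails [OR]: Antenna path down=not, Inboard feed lost=not → no input occurs → does not occur.
Tracking loop unavailable [OR]: Secondary waveguide switch fails=not, Standby LO source degraded=occurs → at least one input occurs → occurs.
Backup chain fails [AND]: Upconverter stuck=occurs, South ACU 2 failed=not, South modem 2 failed=not, Tracking receiver 2 degraded=occurs → not all inputs occur → does not occur.
Modem stage fails [OR]: Power amp fails=not, Tracking loop unavailable=occurs, Backup chain fails=not, Forward HPA 2 offline=not → at least one input occurs → occurs.
Satellite uplink lost [OR]: Transmit chain lost=not, Modem stage fails=occurs, Reserve antenna drive 2 malfunctions=not → at least one input occurs → occurs.

Yes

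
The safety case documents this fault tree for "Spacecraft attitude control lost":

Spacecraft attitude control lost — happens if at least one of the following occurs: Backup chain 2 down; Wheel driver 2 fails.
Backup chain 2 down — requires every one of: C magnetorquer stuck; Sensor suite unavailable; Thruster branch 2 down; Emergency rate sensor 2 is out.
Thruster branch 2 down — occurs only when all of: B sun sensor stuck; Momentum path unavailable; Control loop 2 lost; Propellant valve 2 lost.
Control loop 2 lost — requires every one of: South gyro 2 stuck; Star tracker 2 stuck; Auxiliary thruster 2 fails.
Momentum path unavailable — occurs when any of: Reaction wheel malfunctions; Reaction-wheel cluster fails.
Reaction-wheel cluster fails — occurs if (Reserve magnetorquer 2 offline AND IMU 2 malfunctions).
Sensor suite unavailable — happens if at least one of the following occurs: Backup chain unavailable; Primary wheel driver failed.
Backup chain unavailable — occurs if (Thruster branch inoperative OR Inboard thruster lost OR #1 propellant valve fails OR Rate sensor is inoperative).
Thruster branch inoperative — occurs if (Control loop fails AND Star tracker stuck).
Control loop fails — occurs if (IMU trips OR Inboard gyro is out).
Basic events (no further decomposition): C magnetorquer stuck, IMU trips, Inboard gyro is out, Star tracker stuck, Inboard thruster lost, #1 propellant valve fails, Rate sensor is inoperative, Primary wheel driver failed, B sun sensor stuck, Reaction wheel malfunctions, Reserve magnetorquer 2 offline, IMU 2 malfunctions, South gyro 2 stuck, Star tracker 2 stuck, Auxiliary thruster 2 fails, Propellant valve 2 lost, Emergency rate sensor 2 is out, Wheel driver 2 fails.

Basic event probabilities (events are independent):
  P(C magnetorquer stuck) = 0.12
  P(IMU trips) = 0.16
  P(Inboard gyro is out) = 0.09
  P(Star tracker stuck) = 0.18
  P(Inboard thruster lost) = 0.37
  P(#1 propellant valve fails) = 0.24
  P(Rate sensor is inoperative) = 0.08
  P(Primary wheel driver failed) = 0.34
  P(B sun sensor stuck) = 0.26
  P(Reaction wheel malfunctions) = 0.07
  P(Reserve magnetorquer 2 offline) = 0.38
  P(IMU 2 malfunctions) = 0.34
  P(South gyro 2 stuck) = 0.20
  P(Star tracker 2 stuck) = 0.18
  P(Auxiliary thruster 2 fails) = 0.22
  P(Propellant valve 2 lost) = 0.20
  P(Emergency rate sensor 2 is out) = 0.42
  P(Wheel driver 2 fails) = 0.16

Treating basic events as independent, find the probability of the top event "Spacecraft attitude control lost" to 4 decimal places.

0.1600

P(Control loop fails) [OR] = 1 − (1−0.16) × (1−0.09) = 0.235600
P(Thruster branch inoperative) [AND] = 0.235600 × 0.18 = 0.042408
P(Backup chain unavailable) [OR] = 1 − (1−0.042408) × (1−0.37) × (1−0.24) × (1−0.08) = 0.578185
P(Sensor suite unavailable) [OR] = 1 − (1−0.578185) × (1−0.34) = 0.721602
P(Reaction-wheel cluster fails) [AND] = 0.38 × 0.34 = 0.129200
P(Momentum path unavailable) [OR] = 1 − (1−0.07) × (1−0.129200) = 0.190156
P(Control loop 2 lost) [AND] = 0.20 × 0.18 × 0.22 = 0.007920
P(Thruster branch 2 down) [AND] = 0.26 × 0.190156 × 0.007920 × 0.20 = 0.000078
P(Backup chain 2 down) [AND] = 0.12 × 0.721602 × 0.000078 × 0.42 = 0.000003
P(Spacecraft attitude control lost) [OR] = 1 − (1−0.000003) × (1−0.16) = 0.160003
Rounded to 4 decimal places: P(Spacecraft attitude control lost) ≈ 0.1600.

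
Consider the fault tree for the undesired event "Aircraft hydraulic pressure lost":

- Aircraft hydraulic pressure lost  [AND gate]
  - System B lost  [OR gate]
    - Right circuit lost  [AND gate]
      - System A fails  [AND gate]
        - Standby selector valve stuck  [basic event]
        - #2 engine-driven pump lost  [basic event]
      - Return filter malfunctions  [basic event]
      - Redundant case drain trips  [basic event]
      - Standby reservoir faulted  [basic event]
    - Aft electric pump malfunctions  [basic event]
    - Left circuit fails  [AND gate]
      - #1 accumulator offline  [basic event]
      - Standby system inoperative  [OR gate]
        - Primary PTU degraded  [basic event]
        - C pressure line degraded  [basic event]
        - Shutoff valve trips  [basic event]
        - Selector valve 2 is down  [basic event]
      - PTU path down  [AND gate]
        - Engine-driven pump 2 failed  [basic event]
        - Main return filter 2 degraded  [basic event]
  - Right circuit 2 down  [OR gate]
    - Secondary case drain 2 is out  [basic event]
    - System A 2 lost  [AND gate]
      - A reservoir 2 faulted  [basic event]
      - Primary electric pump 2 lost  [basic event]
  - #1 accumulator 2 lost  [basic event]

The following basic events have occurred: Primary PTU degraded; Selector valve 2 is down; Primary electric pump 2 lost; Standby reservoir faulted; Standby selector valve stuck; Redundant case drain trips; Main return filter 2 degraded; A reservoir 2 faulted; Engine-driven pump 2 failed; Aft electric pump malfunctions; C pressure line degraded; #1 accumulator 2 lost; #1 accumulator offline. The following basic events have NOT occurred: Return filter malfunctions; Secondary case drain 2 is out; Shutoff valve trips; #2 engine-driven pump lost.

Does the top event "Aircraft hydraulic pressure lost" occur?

Yes

System A fails [AND]: Standby selector valve stuck=occurs, #2 engine-driven pump lost=not → not all inputs occur → does not occur.
Right circuit lost [AND]: System A fails=not, Return filter malfunctions=not, Redundant case drain trips=occurs, Standby reservoir faulted=occurs → not all inputs occur → does not occur.
Standby system inoperative [OR]: Primary PTU degraded=occurs, C pressure line degraded=occurs, Shutoff valve trips=not, Selector valve 2 is down=occurs → at least one input occurs → occurs.
PTU path down [AND]: Engine-driven pump 2 failed=occurs, Main return filter 2 degraded=occurs → all inputs occur → occurs.
Left circuit fails [AND]: #1 accumulator offline=occurs, Standby system inoperative=occurs, PTU path down=occurs → all inputs occur → occurs.
System B lost [OR]: Right circuit lost=not, Aft electric pump malfunctions=occurs, Left circuit fails=occurs → at least one input occurs → occurs.
System A 2 lost [AND]: A reservoir 2 faulted=occurs, Primary electric pump 2 lost=occurs → all inputs occur → occurs.
Right circuit 2 down [OR]: Secondary case drain 2 is out=not, System A 2 lost=occurs → at least one input occurs → occurs.
Aircraft hydraulic pressure lost [AND]: System B lost=occurs, Right circuit 2 down=occurs, #1 accumulator 2 lost=occurs → all inputs occur → occurs.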